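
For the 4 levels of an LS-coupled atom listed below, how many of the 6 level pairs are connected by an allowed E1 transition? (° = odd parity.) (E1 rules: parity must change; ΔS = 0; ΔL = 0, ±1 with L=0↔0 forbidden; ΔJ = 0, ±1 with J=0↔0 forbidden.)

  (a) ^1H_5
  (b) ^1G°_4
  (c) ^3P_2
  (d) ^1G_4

(a)–(b): allowed.
(a)–(c): forbidden (parity, ΔS, ΔL, ΔJ).
(a)–(d): forbidden (parity).
(b)–(c): forbidden (ΔS, ΔL, ΔJ).
(b)–(d): allowed.
(c)–(d): forbidden (parity, ΔS, ΔL, ΔJ).
Allowed pairs: 2 of 6.

2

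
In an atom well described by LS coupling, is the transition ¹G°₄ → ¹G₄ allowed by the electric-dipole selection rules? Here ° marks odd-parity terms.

allowed

Initial level: S=0, L=4, J=4, parity odd. Final level: S=0, L=4, J=4, parity even.
Parity must change: odd → even — ✓.
ΔS = 0: S: 0 → 0 — ✓.
ΔL = 0, ±1 (not L=0↔0): L: 4 → 4, ΔL = +0 — ✓.
ΔJ = 0, ±1 (not J=0↔0): J: 4 → 4, ΔJ = +0 — ✓.
All four E1 rules are satisfied.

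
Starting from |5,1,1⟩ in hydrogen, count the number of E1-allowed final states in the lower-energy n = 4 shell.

E1 requires Δl = ±1, so l_f ∈ {0, 2}; with 0 ≤ l_f ≤ n_f−1 = 3, the allowed l_f values are {0, 2}.
For l_f = 0: m_f ∈ {m_i−1, m_i, m_i+1} ∩ [−0, 0] = {0} → 1 state.
For l_f = 2: m_f ∈ {m_i−1, m_i, m_i+1} ∩ [−2, 2] = {0, 1, 2} → 3 states.
Total: 4.

4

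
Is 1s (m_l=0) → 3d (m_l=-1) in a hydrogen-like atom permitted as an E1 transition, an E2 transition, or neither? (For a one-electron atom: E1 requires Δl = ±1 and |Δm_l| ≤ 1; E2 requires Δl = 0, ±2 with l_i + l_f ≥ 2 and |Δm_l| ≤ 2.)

Δl = 2 − 0 = +2; l_i + l_f = 2.
Δm_l = -1.
E1 (Δl = ±1, |Δm_l| ≤ 1): not satisfied.
E2 (Δl = 0,±2, l_i+l_f ≥ 2, |Δm_l| ≤ 2): satisfied.

E2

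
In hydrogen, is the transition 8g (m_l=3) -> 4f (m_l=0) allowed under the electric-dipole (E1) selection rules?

forbidden

l: 4 → 3 (Δl = -1). Δl = ±1 satisfied.
m_l: 3 → 0 (Δm_l = -3). |Δm_l| ≤ 1 violated.
The transition is electric-dipole forbidden.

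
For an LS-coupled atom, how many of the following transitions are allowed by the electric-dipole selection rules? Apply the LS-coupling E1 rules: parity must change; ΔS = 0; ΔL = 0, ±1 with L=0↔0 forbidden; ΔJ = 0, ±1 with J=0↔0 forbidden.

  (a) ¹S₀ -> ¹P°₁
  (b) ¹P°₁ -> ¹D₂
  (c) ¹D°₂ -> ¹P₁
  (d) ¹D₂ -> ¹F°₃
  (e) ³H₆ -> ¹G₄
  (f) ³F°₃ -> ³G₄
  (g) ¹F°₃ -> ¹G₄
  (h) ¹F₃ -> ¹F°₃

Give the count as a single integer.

(a) allowed
(b) allowed
(c) allowed
(d) allowed
(e) forbidden (parity, ΔS, ΔJ fail)
(f) allowed
(g) allowed
(h) allowed
Total allowed: 7 of 8.

7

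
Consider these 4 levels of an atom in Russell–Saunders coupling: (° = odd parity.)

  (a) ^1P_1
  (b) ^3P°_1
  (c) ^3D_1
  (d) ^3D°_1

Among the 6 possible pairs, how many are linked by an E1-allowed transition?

(a)–(b): forbidden (ΔS).
(a)–(c): forbidden (parity, ΔS).
(a)–(d): forbidden (ΔS).
(b)–(c): allowed.
(b)–(d): forbidden (parity).
(c)–(d): allowed.
Allowed pairs: 2 of 6.

2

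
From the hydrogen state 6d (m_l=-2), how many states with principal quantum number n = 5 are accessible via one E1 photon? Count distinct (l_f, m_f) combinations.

E1 requires Δl = ±1, so l_f ∈ {1, 3}; with 0 ≤ l_f ≤ n_f−1 = 4, the allowed l_f values are {1, 3}.
For l_f = 1: m_f ∈ {m_i−1, m_i, m_i+1} ∩ [−1, 1] = {-1} → 1 state.
For l_f = 3: m_f ∈ {m_i−1, m_i, m_i+1} ∩ [−3, 3] = {-3, -2, -1} → 3 states.
Total: 4.

4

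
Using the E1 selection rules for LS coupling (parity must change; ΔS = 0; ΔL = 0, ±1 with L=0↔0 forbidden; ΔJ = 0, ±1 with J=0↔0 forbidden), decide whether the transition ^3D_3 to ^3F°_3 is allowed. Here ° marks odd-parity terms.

Reading off the term symbols: S 1→1, L 2→3, J 3→3, parity even→odd.
Parity must change: even → odd — passes.
ΔS = 0: S: 1 → 1 — passes.
ΔL = 0, ±1 (not L=0↔0): L: 2 → 3, ΔL = +1 — passes.
ΔJ = 0, ±1 (not J=0↔0): J: 3 → 3, ΔJ = +0 — passes.
All four E1 rules are satisfied.

allowed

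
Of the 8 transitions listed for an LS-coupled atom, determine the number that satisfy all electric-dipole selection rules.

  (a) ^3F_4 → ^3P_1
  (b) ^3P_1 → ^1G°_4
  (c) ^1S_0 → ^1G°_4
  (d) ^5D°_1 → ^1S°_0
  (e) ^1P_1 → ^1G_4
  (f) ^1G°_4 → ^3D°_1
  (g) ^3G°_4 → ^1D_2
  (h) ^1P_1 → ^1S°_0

1

(a) forbidden (parity, ΔL, ΔJ fail)
(b) forbidden (ΔS, ΔL, ΔJ fail)
(c) forbidden (ΔL, ΔJ fail)
(d) forbidden (parity, ΔS, ΔL fail)
(e) forbidden (parity, ΔL, ΔJ fail)
(f) forbidden (parity, ΔS, ΔL, ΔJ fail)
(g) forbidden (ΔS, ΔL, ΔJ fail)
(h) allowed
Total allowed: 1 of 8.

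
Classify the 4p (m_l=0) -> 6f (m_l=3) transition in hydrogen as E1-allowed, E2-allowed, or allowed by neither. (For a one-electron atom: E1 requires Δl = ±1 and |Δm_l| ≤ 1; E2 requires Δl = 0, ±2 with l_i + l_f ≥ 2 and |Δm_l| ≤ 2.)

neither

Δl = 3 − 1 = +2; l_i + l_f = 4.
Δm_l = +3.
E1 (Δl = ±1, |Δm_l| ≤ 1): not satisfied.
E2 (Δl = 0,±2, l_i+l_f ≥ 2, |Δm_l| ≤ 2): not satisfied.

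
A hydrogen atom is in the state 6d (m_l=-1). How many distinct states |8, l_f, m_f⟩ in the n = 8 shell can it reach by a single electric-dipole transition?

E1 requires Δl = ±1, so l_f ∈ {1, 3}; with 0 ≤ l_f ≤ n_f−1 = 7, the allowed l_f values are {1, 3}.
For l_f = 1: m_f ∈ {m_i−1, m_i, m_i+1} ∩ [−1, 1] = {-1, 0} → 2 states.
For l_f = 3: m_f ∈ {m_i−1, m_i, m_i+1} ∩ [−3, 3] = {-2, -1, 0} → 3 states.
Total: 5.

5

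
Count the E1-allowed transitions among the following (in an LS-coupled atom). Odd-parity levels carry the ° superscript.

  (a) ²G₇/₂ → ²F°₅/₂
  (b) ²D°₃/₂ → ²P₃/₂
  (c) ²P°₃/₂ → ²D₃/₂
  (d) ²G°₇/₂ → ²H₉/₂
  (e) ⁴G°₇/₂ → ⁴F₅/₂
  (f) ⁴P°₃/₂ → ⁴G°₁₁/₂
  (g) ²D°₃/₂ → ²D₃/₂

6

(a) allowed
(b) allowed
(c) allowed
(d) allowed
(e) allowed
(f) forbidden (parity, ΔL, ΔJ fail)
(g) allowed
Total allowed: 6 of 7.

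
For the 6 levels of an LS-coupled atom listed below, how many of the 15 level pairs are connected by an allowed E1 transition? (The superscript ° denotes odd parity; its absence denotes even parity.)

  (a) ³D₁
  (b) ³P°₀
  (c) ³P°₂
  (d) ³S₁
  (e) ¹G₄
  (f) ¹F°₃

5

(a)–(b): allowed.
(a)–(c): allowed.
(a)–(d): forbidden (parity, ΔL).
(a)–(e): forbidden (parity, ΔS, ΔL, ΔJ).
(a)–(f): forbidden (ΔS, ΔJ).
(b)–(c): forbidden (parity, ΔJ).
(b)–(d): allowed.
(b)–(e): forbidden (ΔS, ΔL, ΔJ).
(b)–(f): forbidden (parity, ΔS, ΔL, ΔJ).
(c)–(d): allowed.
(c)–(e): forbidden (ΔS, ΔL, ΔJ).
(c)–(f): forbidden (parity, ΔS, ΔL).
(d)–(e): forbidden (parity, ΔS, ΔL, ΔJ).
(d)–(f): forbidden (ΔS, ΔL, ΔJ).
(e)–(f): allowed.
Allowed pairs: 5 of 15.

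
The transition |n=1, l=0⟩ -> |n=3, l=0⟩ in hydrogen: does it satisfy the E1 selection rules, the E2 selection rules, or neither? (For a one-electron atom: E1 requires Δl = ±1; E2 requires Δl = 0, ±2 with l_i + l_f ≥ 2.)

Δl = 0 − 0 = +0; l_i + l_f = 0.
E1 (Δl = ±1): not satisfied.
E2 (Δl = 0,±2, l_i+l_f ≥ 2): not satisfied.

neither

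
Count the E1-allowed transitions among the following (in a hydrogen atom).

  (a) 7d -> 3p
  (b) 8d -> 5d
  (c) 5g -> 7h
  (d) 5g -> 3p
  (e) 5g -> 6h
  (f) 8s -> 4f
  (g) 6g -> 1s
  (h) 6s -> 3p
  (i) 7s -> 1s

(a) allowed
(b) forbidden — Δl = +0 (E1 requires Δl = ±1)
(c) allowed
(d) forbidden — Δl = -3 (E1 requires Δl = ±1)
(e) allowed
(f) forbidden — Δl = +3 (E1 requires Δl = ±1)
(g) forbidden — Δl = -4 (E1 requires Δl = ±1)
(h) allowed
(i) forbidden — Δl = +0 (E1 requires Δl = ±1)
Total allowed: 4 of 9.

4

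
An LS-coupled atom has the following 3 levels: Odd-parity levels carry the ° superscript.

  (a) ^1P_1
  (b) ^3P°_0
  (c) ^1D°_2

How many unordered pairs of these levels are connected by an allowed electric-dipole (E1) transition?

1

(a)–(b): forbidden (ΔS).
(a)–(c): allowed.
(b)–(c): forbidden (parity, ΔS, ΔJ).
Allowed pairs: 1 of 3.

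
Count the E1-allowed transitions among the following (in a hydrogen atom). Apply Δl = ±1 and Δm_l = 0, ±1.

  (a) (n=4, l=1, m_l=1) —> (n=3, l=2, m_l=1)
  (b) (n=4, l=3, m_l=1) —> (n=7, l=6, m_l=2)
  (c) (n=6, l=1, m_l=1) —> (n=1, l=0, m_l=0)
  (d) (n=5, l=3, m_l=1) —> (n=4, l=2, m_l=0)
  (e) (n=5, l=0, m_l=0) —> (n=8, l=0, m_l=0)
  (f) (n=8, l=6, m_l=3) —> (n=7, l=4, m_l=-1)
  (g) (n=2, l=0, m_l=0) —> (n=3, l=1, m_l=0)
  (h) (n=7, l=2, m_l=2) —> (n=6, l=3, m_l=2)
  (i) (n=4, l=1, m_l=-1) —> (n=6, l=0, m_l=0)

6

(a) allowed
(b) forbidden — Δl = +3 (E1 requires Δl = ±1)
(c) allowed
(d) allowed
(e) forbidden — Δl = +0 (E1 requires Δl = ±1)
(f) forbidden — Δl = -2 (E1 requires Δl = ±1); Δm_l = -4 (E1 requires Δm_l = 0, ±1)
(g) allowed
(h) allowed
(i) allowed
Total allowed: 6 of 9.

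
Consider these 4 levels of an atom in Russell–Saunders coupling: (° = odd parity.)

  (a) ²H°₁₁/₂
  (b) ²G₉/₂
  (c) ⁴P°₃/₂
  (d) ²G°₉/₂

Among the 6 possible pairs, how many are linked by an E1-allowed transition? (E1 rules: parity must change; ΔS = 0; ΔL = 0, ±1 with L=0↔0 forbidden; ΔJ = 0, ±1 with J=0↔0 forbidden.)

2

(a)–(b): allowed.
(a)–(c): forbidden (parity, ΔS, ΔL, ΔJ).
(a)–(d): forbidden (parity).
(b)–(c): forbidden (ΔS, ΔL, ΔJ).
(b)–(d): allowed.
(c)–(d): forbidden (parity, ΔS, ΔL, ΔJ).
Allowed pairs: 2 of 6.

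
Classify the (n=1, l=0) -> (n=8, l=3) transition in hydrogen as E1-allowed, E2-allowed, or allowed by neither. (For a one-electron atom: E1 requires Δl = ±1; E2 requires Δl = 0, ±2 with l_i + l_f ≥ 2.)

Δl = 3 − 0 = +3; l_i + l_f = 3.
E1 (Δl = ±1): not satisfied.
E2 (Δl = 0,±2, l_i+l_f ≥ 2): not satisfied.

neither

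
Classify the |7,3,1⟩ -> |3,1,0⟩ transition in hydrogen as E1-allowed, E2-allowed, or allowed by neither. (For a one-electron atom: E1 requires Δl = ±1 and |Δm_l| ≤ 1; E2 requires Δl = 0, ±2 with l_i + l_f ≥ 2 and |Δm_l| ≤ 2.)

Δl = 1 − 3 = -2; l_i + l_f = 4.
Δm_l = -1.
E1 (Δl = ±1, |Δm_l| ≤ 1): not satisfied.
E2 (Δl = 0,±2, l_i+l_f ≥ 2, |Δm_l| ≤ 2): satisfied.

E2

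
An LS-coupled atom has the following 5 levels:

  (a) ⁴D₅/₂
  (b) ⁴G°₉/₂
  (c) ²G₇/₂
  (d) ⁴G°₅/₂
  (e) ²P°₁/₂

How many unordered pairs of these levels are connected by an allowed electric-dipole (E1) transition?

(a)–(b): forbidden (ΔL, ΔJ).
(a)–(c): forbidden (parity, ΔS, ΔL).
(a)–(d): forbidden (ΔL).
(a)–(e): forbidden (ΔS, ΔJ).
(b)–(c): forbidden (ΔS).
(b)–(d): forbidden (parity, ΔJ).
(b)–(e): forbidden (parity, ΔS, ΔL, ΔJ).
(c)–(d): forbidden (ΔS).
(c)–(e): forbidden (ΔL, ΔJ).
(d)–(e): forbidden (parity, ΔS, ΔL, ΔJ).
Allowed pairs: 0 of 10.

0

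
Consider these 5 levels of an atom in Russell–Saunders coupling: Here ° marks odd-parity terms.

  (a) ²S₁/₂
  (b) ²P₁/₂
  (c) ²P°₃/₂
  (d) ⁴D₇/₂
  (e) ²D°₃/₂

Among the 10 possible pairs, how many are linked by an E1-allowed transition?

(a)–(b): forbidden (parity).
(a)–(c): allowed.
(a)–(d): forbidden (parity, ΔS, ΔL, ΔJ).
(a)–(e): forbidden (ΔL).
(b)–(c): allowed.
(b)–(d): forbidden (parity, ΔS, ΔJ).
(b)–(e): allowed.
(c)–(d): forbidden (ΔS, ΔJ).
(c)–(e): forbidden (parity).
(d)–(e): forbidden (ΔS, ΔJ).
Allowed pairs: 3 of 10.

3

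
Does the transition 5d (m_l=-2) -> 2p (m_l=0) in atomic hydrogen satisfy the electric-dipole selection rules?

Initial l = 2, final l = 1, so Δl = -1. E1 requires Δl = ±1: ok.
m_l: -2 → 0 (Δm_l = +2). |Δm_l| ≤ 1 fails.
The transition is electric-dipole forbidden.

forbidden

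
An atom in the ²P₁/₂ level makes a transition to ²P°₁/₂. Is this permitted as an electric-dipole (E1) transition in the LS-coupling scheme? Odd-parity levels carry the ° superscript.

Parity must change: even → odd — passes.
ΔS = 0: S: 1/2 → 1/2 — passes.
ΔL = 0, ±1 (not L=0↔0): L: 1 → 1, ΔL = +0 — passes.
ΔJ = 0, ±1 (not J=0↔0): J: 1/2 → 1/2, ΔJ = +0 — passes.
All four E1 rules are satisfied.

allowed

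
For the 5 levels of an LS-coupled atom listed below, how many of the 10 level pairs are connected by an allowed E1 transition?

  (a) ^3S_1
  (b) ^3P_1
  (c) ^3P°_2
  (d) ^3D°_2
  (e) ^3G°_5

(a)–(b): forbidden (parity).
(a)–(c): allowed.
(a)–(d): forbidden (ΔL).
(a)–(e): forbidden (ΔL, ΔJ).
(b)–(c): allowed.
(b)–(d): allowed.
(b)–(e): forbidden (ΔL, ΔJ).
(c)–(d): forbidden (parity).
(c)–(e): forbidden (parity, ΔL, ΔJ).
(d)–(e): forbidden (parity, ΔL, ΔJ).
Allowed pairs: 3 of 10.

3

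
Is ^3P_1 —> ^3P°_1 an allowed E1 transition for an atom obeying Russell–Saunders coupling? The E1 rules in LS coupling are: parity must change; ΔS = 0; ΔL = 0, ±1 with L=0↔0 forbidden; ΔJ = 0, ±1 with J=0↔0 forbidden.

allowed

Initial level: S=1, L=1, J=1, parity even. Final level: S=1, L=1, J=1, parity odd.
Parity must change: even → odd — passes.
ΔJ = 0, ±1 (not J=0↔0): J: 1 → 1, ΔJ = +0 — passes.
ΔS = 0: S: 1 → 1 — passes.
ΔL = 0, ±1 (not L=0↔0): L: 1 → 1, ΔL = +0 — passes.
All four E1 rules are satisfied.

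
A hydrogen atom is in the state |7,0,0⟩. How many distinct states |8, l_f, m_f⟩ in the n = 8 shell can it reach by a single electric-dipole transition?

3

E1 requires Δl = ±1, so l_f ∈ {-1, 1}; with 0 ≤ l_f ≤ n_f−1 = 7, the allowed l_f values are {1}.
For l_f = 1: m_f ∈ {m_i−1, m_i, m_i+1} ∩ [−1, 1] = {-1, 0, 1} → 3 states.
Total: 3.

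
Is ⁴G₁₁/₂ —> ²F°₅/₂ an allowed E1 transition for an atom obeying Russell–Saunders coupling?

Parity must change: even → odd — ✓.
ΔS = 0: S: 3/2 → 1/2 — ✗.
ΔL = 0, ±1 (not L=0↔0): L: 4 → 3, ΔL = -1 — ✓.
ΔJ = 0, ±1 (not J=0↔0): J: 11/2 → 5/2, ΔJ = -3 — ✗.
Rule(s) violated: ΔS, ΔJ.

forbidden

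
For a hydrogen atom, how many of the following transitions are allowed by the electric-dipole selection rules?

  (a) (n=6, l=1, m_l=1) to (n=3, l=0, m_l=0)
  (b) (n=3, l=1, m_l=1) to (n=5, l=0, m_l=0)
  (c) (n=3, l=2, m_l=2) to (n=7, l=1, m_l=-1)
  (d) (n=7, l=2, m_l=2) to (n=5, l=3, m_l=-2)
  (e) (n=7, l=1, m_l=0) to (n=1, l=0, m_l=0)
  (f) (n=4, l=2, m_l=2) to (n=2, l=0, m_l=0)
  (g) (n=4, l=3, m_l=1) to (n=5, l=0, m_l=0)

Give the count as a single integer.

(a) allowed
(b) allowed
(c) forbidden — Δm_l = -3 (E1 requires Δm_l = 0, ±1)
(d) forbidden — Δm_l = -4 (E1 requires Δm_l = 0, ±1)
(e) allowed
(f) forbidden — Δl = -2 (E1 requires Δl = ±1); Δm_l = -2 (E1 requires Δm_l = 0, ±1)
(g) forbidden — Δl = -3 (E1 requires Δl = ±1)
Total allowed: 3 of 7.

3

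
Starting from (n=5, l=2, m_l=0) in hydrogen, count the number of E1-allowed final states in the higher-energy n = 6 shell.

6

E1 requires Δl = ±1, so l_f ∈ {1, 3}; with 0 ≤ l_f ≤ n_f−1 = 5, the allowed l_f values are {1, 3}.
For l_f = 1: m_f ∈ {m_i−1, m_i, m_i+1} ∩ [−1, 1] = {-1, 0, 1} → 3 states.
For l_f = 3: m_f ∈ {m_i−1, m_i, m_i+1} ∩ [−3, 3] = {-1, 0, 1} → 3 states.
Total: 6.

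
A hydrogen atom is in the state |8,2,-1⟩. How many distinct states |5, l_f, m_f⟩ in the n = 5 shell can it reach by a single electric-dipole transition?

E1 requires Δl = ±1, so l_f ∈ {1, 3}; with 0 ≤ l_f ≤ n_f−1 = 4, the allowed l_f values are {1, 3}.
For l_f = 1: m_f ∈ {m_i−1, m_i, m_i+1} ∩ [−1, 1] = {-1, 0} → 2 states.
For l_f = 3: m_f ∈ {m_i−1, m_i, m_i+1} ∩ [−3, 3] = {-2, -1, 0} → 3 states.
Total: 5.

5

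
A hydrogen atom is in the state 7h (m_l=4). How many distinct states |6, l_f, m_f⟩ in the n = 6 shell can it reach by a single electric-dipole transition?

2

E1 requires Δl = ±1, so l_f ∈ {4, 6}; with 0 ≤ l_f ≤ n_f−1 = 5, the allowed l_f values are {4}.
For l_f = 4: m_f ∈ {m_i−1, m_i, m_i+1} ∩ [−4, 4] = {3, 4} → 2 states.
Total: 2.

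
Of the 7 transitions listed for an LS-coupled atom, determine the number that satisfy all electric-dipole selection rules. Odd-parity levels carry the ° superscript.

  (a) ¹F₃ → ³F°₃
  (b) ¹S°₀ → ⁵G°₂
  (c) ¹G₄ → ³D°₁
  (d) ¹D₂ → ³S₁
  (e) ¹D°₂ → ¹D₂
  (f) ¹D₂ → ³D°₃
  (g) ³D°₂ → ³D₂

2

(a) forbidden (ΔS fails)
(b) forbidden (parity, ΔS, ΔL, ΔJ fail)
(c) forbidden (ΔS, ΔL, ΔJ fail)
(d) forbidden (parity, ΔS, ΔL fail)
(e) allowed
(f) forbidden (ΔS fails)
(g) allowed
Total allowed: 2 of 7.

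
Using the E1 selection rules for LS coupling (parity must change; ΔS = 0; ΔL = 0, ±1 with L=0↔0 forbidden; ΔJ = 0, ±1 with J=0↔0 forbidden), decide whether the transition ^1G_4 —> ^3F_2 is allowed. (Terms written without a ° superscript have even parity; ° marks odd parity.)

forbidden

Reading off the term symbols: S 0→1, L 4→3, J 4→2, parity even→even.
ΔS = 0: S: 0 → 1 — ✗.
Parity must change: even → even — ✗.
ΔL = 0, ±1 (not L=0↔0): L: 4 → 3, ΔL = -1 — ✓.
ΔJ = 0, ±1 (not J=0↔0): J: 4 → 2, ΔJ = -2 — ✗.
Rule(s) violated: parity, ΔS, ΔJ.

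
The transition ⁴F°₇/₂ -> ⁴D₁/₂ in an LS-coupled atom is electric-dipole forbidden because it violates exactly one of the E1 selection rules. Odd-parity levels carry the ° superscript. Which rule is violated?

Initial level: S=3/2, L=3, J=7/2, parity odd. Final level: S=3/2, L=2, J=1/2, parity even.
Parity must change: odd → even — ✓.
ΔS = 0: S: 3/2 → 3/2 — ✓.
ΔL = 0, ±1 (not L=0↔0): L: 3 → 2, ΔL = -1 — ✓.
ΔJ = 0, ±1 (not J=0↔0): J: 7/2 → 1/2, ΔJ = -3 — ✗.

the ΔJ = 0, ±1 rule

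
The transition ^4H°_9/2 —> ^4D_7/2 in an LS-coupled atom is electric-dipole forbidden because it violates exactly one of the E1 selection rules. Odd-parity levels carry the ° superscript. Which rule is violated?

Initial level: S=3/2, L=5, J=9/2, parity odd. Final level: S=3/2, L=2, J=7/2, parity even.
Parity must change: odd → even — ✓.
ΔS = 0: S: 3/2 → 3/2 — ✓.
ΔL = 0, ±1 (not L=0↔0): L: 5 → 2, ΔL = -3 — ✗.
ΔJ = 0, ±1 (not J=0↔0): J: 9/2 → 7/2, ΔJ = -1 — ✓.

the ΔL = 0, ±1 rule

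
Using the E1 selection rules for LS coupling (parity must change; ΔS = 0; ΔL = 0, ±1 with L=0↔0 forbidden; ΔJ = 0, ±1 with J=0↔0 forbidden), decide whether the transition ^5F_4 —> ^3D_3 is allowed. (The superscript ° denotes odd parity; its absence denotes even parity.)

forbidden

Parity must change: even → even — fails.
ΔS = 0: S: 2 → 1 — fails.
ΔL = 0, ±1 (not L=0↔0): L: 3 → 2, ΔL = -1 — ok.
ΔJ = 0, ±1 (not J=0↔0): J: 4 → 3, ΔJ = -1 — ok.
Rule(s) violated: parity, ΔS.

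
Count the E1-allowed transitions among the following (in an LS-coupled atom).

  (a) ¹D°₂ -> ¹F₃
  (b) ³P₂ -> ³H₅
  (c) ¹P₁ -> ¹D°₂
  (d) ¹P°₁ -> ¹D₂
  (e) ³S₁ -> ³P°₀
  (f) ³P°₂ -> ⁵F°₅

(a) allowed
(b) forbidden (parity, ΔL, ΔJ fail)
(c) allowed
(d) allowed
(e) allowed
(f) forbidden (parity, ΔS, ΔL, ΔJ fail)
Total allowed: 4 of 6.

4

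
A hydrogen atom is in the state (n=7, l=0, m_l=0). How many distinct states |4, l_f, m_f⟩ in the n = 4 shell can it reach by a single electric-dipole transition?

E1 requires Δl = ±1, so l_f ∈ {-1, 1}; with 0 ≤ l_f ≤ n_f−1 = 3, the allowed l_f values are {1}.
For l_f = 1: m_f ∈ {m_i−1, m_i, m_i+1} ∩ [−1, 1] = {-1, 0, 1} → 3 states.
Total: 3.

3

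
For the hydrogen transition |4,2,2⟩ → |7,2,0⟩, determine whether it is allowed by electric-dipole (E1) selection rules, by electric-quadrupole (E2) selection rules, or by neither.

E2

Δl = 2 − 2 = +0; l_i + l_f = 4.
Δm_l = -2.
E1 (Δl = ±1, |Δm_l| ≤ 1): not satisfied.
E2 (Δl = 0,±2, l_i+l_f ≥ 2, |Δm_l| ≤ 2): satisfied.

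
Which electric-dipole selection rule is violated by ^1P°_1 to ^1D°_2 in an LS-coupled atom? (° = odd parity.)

Reading off the term symbols: S 0→0, L 1→2, J 1→2, parity odd→odd.
ΔL = 0, ±1 (not L=0↔0): L: 1 → 2, ΔL = +1 — passes.
ΔS = 0: S: 0 → 0 — passes.
Parity must change: odd → odd — fails.
ΔJ = 0, ±1 (not J=0↔0): J: 1 → 2, ΔJ = +1 — passes.

parity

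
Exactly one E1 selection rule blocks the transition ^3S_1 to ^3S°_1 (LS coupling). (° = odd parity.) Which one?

Reading off the term symbols: S 1→1, L 0→0, J 1→1, parity even→odd.
Parity must change: even → odd — passes.
ΔS = 0: S: 1 → 1 — passes.
ΔL = 0, ±1 (not L=0↔0): L: 0 → 0, ΔL = +0 — fails.
ΔJ = 0, ±1 (not J=0↔0): J: 1 → 1, ΔJ = +0 — passes.

the L=0 ↔ L=0 exclusion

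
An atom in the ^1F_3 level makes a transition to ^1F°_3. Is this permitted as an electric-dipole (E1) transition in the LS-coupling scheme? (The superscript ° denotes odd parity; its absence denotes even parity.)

allowed

ΔJ = 0, ±1 (not J=0↔0): J: 3 → 3, ΔJ = +0 — passes.
ΔL = 0, ±1 (not L=0↔0): L: 3 → 3, ΔL = +0 — passes.
ΔS = 0: S: 0 → 0 — passes.
Parity must change: even → odd — passes.
All four E1 rules are satisfied.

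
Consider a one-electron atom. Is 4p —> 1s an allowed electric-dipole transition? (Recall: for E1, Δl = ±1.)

allowed

Δl = 0 − 1 = -1; the E1 rule Δl = ±1 is satisfied.
All E1 selection rules are satisfied.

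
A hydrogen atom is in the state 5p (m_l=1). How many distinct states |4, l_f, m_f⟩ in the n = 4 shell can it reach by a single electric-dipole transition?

E1 requires Δl = ±1, so l_f ∈ {0, 2}; with 0 ≤ l_f ≤ n_f−1 = 3, the allowed l_f values are {0, 2}.
For l_f = 0: m_f ∈ {m_i−1, m_i, m_i+1} ∩ [−0, 0] = {0} → 1 state.
For l_f = 2: m_f ∈ {m_i−1, m_i, m_i+1} ∩ [−2, 2] = {0, 1, 2} → 3 states.
Total: 4.

4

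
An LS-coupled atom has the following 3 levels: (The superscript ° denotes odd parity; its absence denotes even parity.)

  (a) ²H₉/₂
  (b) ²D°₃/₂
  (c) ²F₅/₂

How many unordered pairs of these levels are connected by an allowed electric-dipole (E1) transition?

1

(a)–(b): forbidden (ΔL, ΔJ).
(a)–(c): forbidden (parity, ΔL, ΔJ).
(b)–(c): allowed.
Allowed pairs: 1 of 3.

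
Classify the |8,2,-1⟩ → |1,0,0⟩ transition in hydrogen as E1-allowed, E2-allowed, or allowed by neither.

Δl = 0 − 2 = -2; l_i + l_f = 2.
Δm_l = +1.
E1 (Δl = ±1, |Δm_l| ≤ 1): not satisfied.
E2 (Δl = 0,±2, l_i+l_f ≥ 2, |Δm_l| ≤ 2): satisfied.

E2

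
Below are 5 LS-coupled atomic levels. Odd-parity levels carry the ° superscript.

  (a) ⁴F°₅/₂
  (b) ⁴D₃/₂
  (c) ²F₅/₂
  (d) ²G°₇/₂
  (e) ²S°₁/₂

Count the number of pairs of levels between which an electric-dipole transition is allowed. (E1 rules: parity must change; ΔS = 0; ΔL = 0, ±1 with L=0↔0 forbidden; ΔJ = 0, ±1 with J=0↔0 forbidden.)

(a)–(b): allowed.
(a)–(c): forbidden (ΔS).
(a)–(d): forbidden (parity, ΔS).
(a)–(e): forbidden (parity, ΔS, ΔL, ΔJ).
(b)–(c): forbidden (parity, ΔS).
(b)–(d): forbidden (ΔS, ΔL, ΔJ).
(b)–(e): forbidden (ΔS, ΔL).
(c)–(d): allowed.
(c)–(e): forbidden (ΔL, ΔJ).
(d)–(e): forbidden (parity, ΔL, ΔJ).
Allowed pairs: 2 of 10.

2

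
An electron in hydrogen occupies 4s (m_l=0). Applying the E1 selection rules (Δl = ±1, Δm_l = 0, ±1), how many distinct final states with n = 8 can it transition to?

3

E1 requires Δl = ±1, so l_f ∈ {-1, 1}; with 0 ≤ l_f ≤ n_f−1 = 7, the allowed l_f values are {1}.
For l_f = 1: m_f ∈ {m_i−1, m_i, m_i+1} ∩ [−1, 1] = {-1, 0, 1} → 3 states.
Total: 3.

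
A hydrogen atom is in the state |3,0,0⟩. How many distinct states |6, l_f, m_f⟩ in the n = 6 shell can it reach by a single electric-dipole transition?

E1 requires Δl = ±1, so l_f ∈ {-1, 1}; with 0 ≤ l_f ≤ n_f−1 = 5, the allowed l_f values are {1}.
For l_f = 1: m_f ∈ {m_i−1, m_i, m_i+1} ∩ [−1, 1] = {-1, 0, 1} → 3 states.
Total: 3.

3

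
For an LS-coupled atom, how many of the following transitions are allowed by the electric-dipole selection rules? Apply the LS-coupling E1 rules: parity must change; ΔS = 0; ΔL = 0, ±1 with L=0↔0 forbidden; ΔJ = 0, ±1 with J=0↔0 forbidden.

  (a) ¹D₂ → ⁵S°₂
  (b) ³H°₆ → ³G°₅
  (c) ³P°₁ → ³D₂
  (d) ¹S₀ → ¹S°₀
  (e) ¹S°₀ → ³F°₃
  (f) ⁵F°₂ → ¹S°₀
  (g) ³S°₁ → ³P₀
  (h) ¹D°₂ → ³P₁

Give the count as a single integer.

2

(a) forbidden (ΔS, ΔL fail)
(b) forbidden (parity fails)
(c) allowed
(d) forbidden (ΔL, ΔJ fail)
(e) forbidden (parity, ΔS, ΔL, ΔJ fail)
(f) forbidden (parity, ΔS, ΔL, ΔJ fail)
(g) allowed
(h) forbidden (ΔS fails)
Total allowed: 2 of 8.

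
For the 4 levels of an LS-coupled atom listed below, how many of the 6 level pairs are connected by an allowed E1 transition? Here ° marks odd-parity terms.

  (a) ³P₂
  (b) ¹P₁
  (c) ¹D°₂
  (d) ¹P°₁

(a)–(b): forbidden (parity, ΔS).
(a)–(c): forbidden (ΔS).
(a)–(d): forbidden (ΔS).
(b)–(c): allowed.
(b)–(d): allowed.
(c)–(d): forbidden (parity).
Allowed pairs: 2 of 6.

2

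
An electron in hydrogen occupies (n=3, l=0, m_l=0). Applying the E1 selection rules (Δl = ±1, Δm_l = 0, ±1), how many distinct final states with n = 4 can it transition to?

E1 requires Δl = ±1, so l_f ∈ {-1, 1}; with 0 ≤ l_f ≤ n_f−1 = 3, the allowed l_f values are {1}.
For l_f = 1: m_f ∈ {m_i−1, m_i, m_i+1} ∩ [−1, 1] = {-1, 0, 1} → 3 states.
Total: 3.

3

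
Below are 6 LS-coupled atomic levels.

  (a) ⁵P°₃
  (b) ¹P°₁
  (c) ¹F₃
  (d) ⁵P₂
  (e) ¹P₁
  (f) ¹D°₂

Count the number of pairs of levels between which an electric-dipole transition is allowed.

4

(a)–(b): forbidden (parity, ΔS, ΔJ).
(a)–(c): forbidden (ΔS, ΔL).
(a)–(d): allowed.
(a)–(e): forbidden (ΔS, ΔJ).
(a)–(f): forbidden (parity, ΔS).
(b)–(c): forbidden (ΔL, ΔJ).
(b)–(d): forbidden (ΔS).
(b)–(e): allowed.
(b)–(f): forbidden (parity).
(c)–(d): forbidden (parity, ΔS, ΔL).
(c)–(e): forbidden (parity, ΔL, ΔJ).
(c)–(f): allowed.
(d)–(e): forbidden (parity, ΔS).
(d)–(f): forbidden (ΔS).
(e)–(f): allowed.
Allowed pairs: 4 of 15.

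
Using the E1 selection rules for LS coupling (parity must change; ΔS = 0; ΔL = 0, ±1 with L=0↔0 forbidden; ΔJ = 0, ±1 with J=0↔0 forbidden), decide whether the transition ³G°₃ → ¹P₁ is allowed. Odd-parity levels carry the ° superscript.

Parity must change: odd → even — ✓.
ΔS = 0: S: 1 → 0 — ✗.
ΔL = 0, ±1 (not L=0↔0): L: 4 → 1, ΔL = -3 — ✗.
ΔJ = 0, ±1 (not J=0↔0): J: 3 → 1, ΔJ = -2 — ✗.
Rule(s) violated: ΔS, ΔL, ΔJ.

forbidden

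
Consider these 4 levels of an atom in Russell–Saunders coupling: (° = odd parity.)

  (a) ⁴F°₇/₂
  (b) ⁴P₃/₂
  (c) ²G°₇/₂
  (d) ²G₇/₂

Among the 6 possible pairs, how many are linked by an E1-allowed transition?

1

(a)–(b): forbidden (ΔL, ΔJ).
(a)–(c): forbidden (parity, ΔS).
(a)–(d): forbidden (ΔS).
(b)–(c): forbidden (ΔS, ΔL, ΔJ).
(b)–(d): forbidden (parity, ΔS, ΔL, ΔJ).
(c)–(d): allowed.
Allowed pairs: 1 of 6.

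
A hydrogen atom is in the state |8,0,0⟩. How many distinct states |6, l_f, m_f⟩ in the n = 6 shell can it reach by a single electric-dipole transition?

E1 requires Δl = ±1, so l_f ∈ {-1, 1}; with 0 ≤ l_f ≤ n_f−1 = 5, the allowed l_f values are {1}.
For l_f = 1: m_f ∈ {m_i−1, m_i, m_i+1} ∩ [−1, 1] = {-1, 0, 1} → 3 states.
Total: 3.

3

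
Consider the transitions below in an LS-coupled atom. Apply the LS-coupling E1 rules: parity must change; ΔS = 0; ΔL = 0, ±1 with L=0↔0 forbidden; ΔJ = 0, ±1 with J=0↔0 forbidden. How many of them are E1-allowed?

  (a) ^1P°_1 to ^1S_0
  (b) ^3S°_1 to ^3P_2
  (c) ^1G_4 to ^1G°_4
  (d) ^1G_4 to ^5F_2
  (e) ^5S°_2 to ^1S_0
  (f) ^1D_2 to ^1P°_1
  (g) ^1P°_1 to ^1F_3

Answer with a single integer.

4

(a) allowed
(b) allowed
(c) allowed
(d) forbidden (parity, ΔS, ΔJ fail)
(e) forbidden (ΔS, ΔL, ΔJ fail)
(f) allowed
(g) forbidden (ΔL, ΔJ fail)
Total allowed: 4 of 7.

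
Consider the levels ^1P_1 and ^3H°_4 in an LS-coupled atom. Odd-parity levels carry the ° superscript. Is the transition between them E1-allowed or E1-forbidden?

Reading off the term symbols: S 0→1, L 1→5, J 1→4, parity even→odd.
Parity must change: even → odd — ok.
ΔS = 0: S: 0 → 1 — fails.
ΔL = 0, ±1 (not L=0↔0): L: 1 → 5, ΔL = +4 — fails.
ΔJ = 0, ±1 (not J=0↔0): J: 1 → 4, ΔJ = +3 — fails.
Rule(s) violated: ΔS, ΔL, ΔJ.

forbidden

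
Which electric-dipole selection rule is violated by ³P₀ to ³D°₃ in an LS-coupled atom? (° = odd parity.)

Parity must change: even → odd — satisfied.
ΔS = 0: S: 1 → 1 — satisfied.
ΔL = 0, ±1 (not L=0↔0): L: 1 → 2, ΔL = +1 — satisfied.
ΔJ = 0, ±1 (not J=0↔0): J: 0 → 3, ΔJ = +3 — violated.

the ΔJ = 0, ±1 rule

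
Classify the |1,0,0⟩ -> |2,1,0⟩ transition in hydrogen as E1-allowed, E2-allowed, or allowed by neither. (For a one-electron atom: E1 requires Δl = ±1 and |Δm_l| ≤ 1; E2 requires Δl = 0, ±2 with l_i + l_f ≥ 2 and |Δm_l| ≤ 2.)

E1

Δl = 1 − 0 = +1; l_i + l_f = 1.
Δm_l = +0.
E1 (Δl = ±1, |Δm_l| ≤ 1): satisfied.
E2 (Δl = 0,±2, l_i+l_f ≥ 2, |Δm_l| ≤ 2): not satisfied.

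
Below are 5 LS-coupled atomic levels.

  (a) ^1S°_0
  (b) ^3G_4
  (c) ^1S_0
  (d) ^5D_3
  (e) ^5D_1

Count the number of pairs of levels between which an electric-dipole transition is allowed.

(a)–(b): forbidden (ΔS, ΔL, ΔJ).
(a)–(c): forbidden (ΔL, ΔJ).
(a)–(d): forbidden (ΔS, ΔL, ΔJ).
(a)–(e): forbidden (ΔS, ΔL).
(b)–(c): forbidden (parity, ΔS, ΔL, ΔJ).
(b)–(d): forbidden (parity, ΔS, ΔL).
(b)–(e): forbidden (parity, ΔS, ΔL, ΔJ).
(c)–(d): forbidden (parity, ΔS, ΔL, ΔJ).
(c)–(e): forbidden (parity, ΔS, ΔL).
(d)–(e): forbidden (parity, ΔJ).
Allowed pairs: 0 of 10.

0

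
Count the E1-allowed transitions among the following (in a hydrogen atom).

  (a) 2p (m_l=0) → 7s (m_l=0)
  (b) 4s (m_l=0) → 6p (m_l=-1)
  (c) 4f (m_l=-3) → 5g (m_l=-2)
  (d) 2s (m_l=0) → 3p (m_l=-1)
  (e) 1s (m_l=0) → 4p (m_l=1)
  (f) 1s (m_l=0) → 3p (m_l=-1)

(a) allowed
(b) allowed
(c) allowed
(d) allowed
(e) allowed
(f) allowed
Total allowed: 6 of 6.

6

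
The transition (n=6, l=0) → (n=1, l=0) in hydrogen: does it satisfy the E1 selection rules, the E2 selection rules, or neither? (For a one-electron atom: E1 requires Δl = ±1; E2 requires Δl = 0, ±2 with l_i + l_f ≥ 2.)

Δl = 0 − 0 = +0; l_i + l_f = 0.
E1 (Δl = ±1): not satisfied.
E2 (Δl = 0,±2, l_i+l_f ≥ 2): not satisfied.

neither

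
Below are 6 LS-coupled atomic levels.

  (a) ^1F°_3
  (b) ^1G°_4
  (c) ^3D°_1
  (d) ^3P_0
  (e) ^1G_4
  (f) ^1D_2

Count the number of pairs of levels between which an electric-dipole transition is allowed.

4

(a)–(b): forbidden (parity).
(a)–(c): forbidden (parity, ΔS, ΔJ).
(a)–(d): forbidden (ΔS, ΔL, ΔJ).
(a)–(e): allowed.
(a)–(f): allowed.
(b)–(c): forbidden (parity, ΔS, ΔL, ΔJ).
(b)–(d): forbidden (ΔS, ΔL, ΔJ).
(b)–(e): allowed.
(b)–(f): forbidden (ΔL, ΔJ).
(c)–(d): allowed.
(c)–(e): forbidden (ΔS, ΔL, ΔJ).
(c)–(f): forbidden (ΔS).
(d)–(e): forbidden (parity, ΔS, ΔL, ΔJ).
(d)–(f): forbidden (parity, ΔS, ΔJ).
(e)–(f): forbidden (parity, ΔL, ΔJ).
Allowed pairs: 4 of 15.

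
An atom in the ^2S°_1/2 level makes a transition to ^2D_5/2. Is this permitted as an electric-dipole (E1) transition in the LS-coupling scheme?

Parity must change: odd → even — ok.
ΔS = 0: S: 1/2 → 1/2 — ok.
ΔL = 0, ±1 (not L=0↔0): L: 0 → 2, ΔL = +2 — fails.
ΔJ = 0, ±1 (not J=0↔0): J: 1/2 → 5/2, ΔJ = +2 — fails.
Rule(s) violated: ΔL, ΔJ.

forbidden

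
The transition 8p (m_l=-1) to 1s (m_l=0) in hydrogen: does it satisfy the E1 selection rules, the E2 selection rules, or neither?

E1

Δl = 0 − 1 = -1; l_i + l_f = 1.
Δm_l = +1.
E1 (Δl = ±1, |Δm_l| ≤ 1): satisfied.
E2 (Δl = 0,±2, l_i+l_f ≥ 2, |Δm_l| ≤ 2): not satisfied.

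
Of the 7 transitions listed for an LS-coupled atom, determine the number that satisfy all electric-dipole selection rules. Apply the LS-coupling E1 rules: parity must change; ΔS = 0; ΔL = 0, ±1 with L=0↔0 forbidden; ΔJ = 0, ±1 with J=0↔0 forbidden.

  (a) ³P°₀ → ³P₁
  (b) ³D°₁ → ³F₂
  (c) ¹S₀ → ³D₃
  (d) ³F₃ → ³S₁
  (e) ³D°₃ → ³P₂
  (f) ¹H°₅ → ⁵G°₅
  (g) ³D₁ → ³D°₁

(a) allowed
(b) allowed
(c) forbidden (parity, ΔS, ΔL, ΔJ fail)
(d) forbidden (parity, ΔL, ΔJ fail)
(e) allowed
(f) forbidden (parity, ΔS fail)
(g) allowed
Total allowed: 4 of 7.

4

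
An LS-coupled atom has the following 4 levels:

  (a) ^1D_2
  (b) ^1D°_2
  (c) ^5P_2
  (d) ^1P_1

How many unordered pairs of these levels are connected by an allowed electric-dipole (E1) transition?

(a)–(b): allowed.
(a)–(c): forbidden (parity, ΔS).
(a)–(d): forbidden (parity).
(b)–(c): forbidden (ΔS).
(b)–(d): allowed.
(c)–(d): forbidden (parity, ΔS).
Allowed pairs: 2 of 6.

2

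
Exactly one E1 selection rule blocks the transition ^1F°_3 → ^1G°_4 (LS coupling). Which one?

Reading off the term symbols: S 0→0, L 3→4, J 3→4, parity odd→odd.
Parity must change: odd → odd — ✗.
ΔS = 0: S: 0 → 0 — ✓.
ΔL = 0, ±1 (not L=0↔0): L: 3 → 4, ΔL = +1 — ✓.
ΔJ = 0, ±1 (not J=0↔0): J: 3 → 4, ΔJ = +1 — ✓.

parity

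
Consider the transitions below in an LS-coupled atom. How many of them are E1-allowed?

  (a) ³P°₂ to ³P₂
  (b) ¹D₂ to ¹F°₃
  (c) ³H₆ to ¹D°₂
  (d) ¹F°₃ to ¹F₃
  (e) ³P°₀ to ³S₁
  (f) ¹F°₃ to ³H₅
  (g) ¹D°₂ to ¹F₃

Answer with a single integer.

5

(a) allowed
(b) allowed
(c) forbidden (ΔS, ΔL, ΔJ fail)
(d) allowed
(e) allowed
(f) forbidden (ΔS, ΔL, ΔJ fail)
(g) allowed
Total allowed: 5 of 7.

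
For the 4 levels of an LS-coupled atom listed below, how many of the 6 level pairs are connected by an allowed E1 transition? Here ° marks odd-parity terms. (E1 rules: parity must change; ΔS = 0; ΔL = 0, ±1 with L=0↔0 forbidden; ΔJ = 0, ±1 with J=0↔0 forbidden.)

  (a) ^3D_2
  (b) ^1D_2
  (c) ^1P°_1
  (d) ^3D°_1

(a)–(b): forbidden (parity, ΔS).
(a)–(c): forbidden (ΔS).
(a)–(d): allowed.
(b)–(c): allowed.
(b)–(d): forbidden (ΔS).
(c)–(d): forbidden (parity, ΔS).
Allowed pairs: 2 of 6.

2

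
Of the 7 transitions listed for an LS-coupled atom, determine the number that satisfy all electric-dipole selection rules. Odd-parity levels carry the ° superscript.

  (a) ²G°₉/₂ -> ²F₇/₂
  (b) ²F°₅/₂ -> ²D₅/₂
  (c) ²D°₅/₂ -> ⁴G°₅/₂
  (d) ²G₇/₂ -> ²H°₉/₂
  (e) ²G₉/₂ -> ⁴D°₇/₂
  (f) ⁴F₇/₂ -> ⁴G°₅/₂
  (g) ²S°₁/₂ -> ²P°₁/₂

(a) allowed
(b) allowed
(c) forbidden (parity, ΔS, ΔL fail)
(d) allowed
(e) forbidden (ΔS, ΔL fail)
(f) allowed
(g) forbidden (parity fails)
Total allowed: 4 of 7.

4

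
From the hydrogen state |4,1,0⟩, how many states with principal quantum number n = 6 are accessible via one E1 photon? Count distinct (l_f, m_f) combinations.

4

E1 requires Δl = ±1, so l_f ∈ {0, 2}; with 0 ≤ l_f ≤ n_f−1 = 5, the allowed l_f values are {0, 2}.
For l_f = 0: m_f ∈ {m_i−1, m_i, m_i+1} ∩ [−0, 0] = {0} → 1 state.
For l_f = 2: m_f ∈ {m_i−1, m_i, m_i+1} ∩ [−2, 2] = {-1, 0, 1} → 3 states.
Total: 4.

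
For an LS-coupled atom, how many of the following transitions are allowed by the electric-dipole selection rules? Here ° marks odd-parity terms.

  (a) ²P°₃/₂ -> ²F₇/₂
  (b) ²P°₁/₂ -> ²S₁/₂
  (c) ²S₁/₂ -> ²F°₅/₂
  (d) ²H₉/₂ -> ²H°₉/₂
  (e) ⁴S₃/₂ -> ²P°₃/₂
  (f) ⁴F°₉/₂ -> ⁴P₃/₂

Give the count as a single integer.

(a) forbidden (ΔL, ΔJ fail)
(b) allowed
(c) forbidden (ΔL, ΔJ fail)
(d) allowed
(e) forbidden (ΔS fails)
(f) forbidden (ΔL, ΔJ fail)
Total allowed: 2 of 6.

2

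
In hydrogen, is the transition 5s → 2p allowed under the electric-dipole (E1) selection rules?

allowed

Initial l = 0, final l = 1, so Δl = +1. E1 requires Δl = ±1: satisfied.
All E1 selection rules are satisfied.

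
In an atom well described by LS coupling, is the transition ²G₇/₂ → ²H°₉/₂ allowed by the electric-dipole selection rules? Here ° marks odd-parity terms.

Parity must change: even → odd — passes.
ΔS = 0: S: 1/2 → 1/2 — passes.
ΔL = 0, ±1 (not L=0↔0): L: 4 → 5, ΔL = +1 — passes.
ΔJ = 0, ±1 (not J=0↔0): J: 7/2 → 9/2, ΔJ = +1 — passes.
All four E1 rules are satisfied.

allowed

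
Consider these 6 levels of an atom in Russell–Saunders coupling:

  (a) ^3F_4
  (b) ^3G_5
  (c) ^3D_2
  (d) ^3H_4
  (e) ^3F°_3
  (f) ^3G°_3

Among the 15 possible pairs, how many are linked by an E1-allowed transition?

4

(a)–(b): forbidden (parity).
(a)–(c): forbidden (parity, ΔJ).
(a)–(d): forbidden (parity, ΔL).
(a)–(e): allowed.
(a)–(f): allowed.
(b)–(c): forbidden (parity, ΔL, ΔJ).
(b)–(d): forbidden (parity).
(b)–(e): forbidden (ΔJ).
(b)–(f): forbidden (ΔJ).
(c)–(d): forbidden (parity, ΔL, ΔJ).
(c)–(e): allowed.
(c)–(f): forbidden (ΔL).
(d)–(e): forbidden (ΔL).
(d)–(f): allowed.
(e)–(f): forbidden (parity).
Allowed pairs: 4 of 15.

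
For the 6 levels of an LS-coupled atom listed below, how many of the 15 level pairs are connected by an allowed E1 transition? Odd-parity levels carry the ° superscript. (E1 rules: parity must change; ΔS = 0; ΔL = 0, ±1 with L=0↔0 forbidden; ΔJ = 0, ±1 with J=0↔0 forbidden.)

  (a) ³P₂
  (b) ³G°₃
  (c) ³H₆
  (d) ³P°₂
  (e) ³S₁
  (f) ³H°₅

(a)–(b): forbidden (ΔL).
(a)–(c): forbidden (parity, ΔL, ΔJ).
(a)–(d): allowed.
(a)–(e): forbidden (parity).
(a)–(f): forbidden (ΔL, ΔJ).
(b)–(c): forbidden (ΔJ).
(b)–(d): forbidden (parity, ΔL).
(b)–(e): forbidden (ΔL, ΔJ).
(b)–(f): forbidden (parity, ΔJ).
(c)–(d): forbidden (ΔL, ΔJ).
(c)–(e): forbidden (parity, ΔL, ΔJ).
(c)–(f): allowed.
(d)–(e): allowed.
(d)–(f): forbidden (parity, ΔL, ΔJ).
(e)–(f): forbidden (ΔL, ΔJ).
Allowed pairs: 3 of 15.

3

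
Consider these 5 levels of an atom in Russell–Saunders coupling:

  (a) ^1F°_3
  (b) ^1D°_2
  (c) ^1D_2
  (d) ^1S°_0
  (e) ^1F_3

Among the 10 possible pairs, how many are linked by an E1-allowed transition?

(a)–(b): forbidden (parity).
(a)–(c): allowed.
(a)–(d): forbidden (parity, ΔL, ΔJ).
(a)–(e): allowed.
(b)–(c): allowed.
(b)–(d): forbidden (parity, ΔL, ΔJ).
(b)–(e): allowed.
(c)–(d): forbidden (ΔL, ΔJ).
(c)–(e): forbidden (parity).
(d)–(e): forbidden (ΔL, ΔJ).
Allowed pairs: 4 of 10.

4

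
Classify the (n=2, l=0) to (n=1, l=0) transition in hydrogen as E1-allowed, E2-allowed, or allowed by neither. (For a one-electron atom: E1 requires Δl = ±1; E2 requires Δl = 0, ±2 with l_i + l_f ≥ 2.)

neither

Δl = 0 − 0 = +0; l_i + l_f = 0.
E1 (Δl = ±1): not satisfied.
E2 (Δl = 0,±2, l_i+l_f ≥ 2): not satisfied.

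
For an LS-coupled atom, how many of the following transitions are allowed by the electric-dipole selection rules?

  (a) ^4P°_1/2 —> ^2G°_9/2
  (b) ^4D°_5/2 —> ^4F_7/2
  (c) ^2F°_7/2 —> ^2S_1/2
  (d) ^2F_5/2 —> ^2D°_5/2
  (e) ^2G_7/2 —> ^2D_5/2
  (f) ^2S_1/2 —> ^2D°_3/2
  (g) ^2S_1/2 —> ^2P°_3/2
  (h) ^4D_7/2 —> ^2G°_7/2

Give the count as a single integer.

3

(a) forbidden (parity, ΔS, ΔL, ΔJ fail)
(b) allowed
(c) forbidden (ΔL, ΔJ fail)
(d) allowed
(e) forbidden (parity, ΔL fail)
(f) forbidden (ΔL fails)
(g) allowed
(h) forbidden (ΔS, ΔL fail)
Total allowed: 3 of 8.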